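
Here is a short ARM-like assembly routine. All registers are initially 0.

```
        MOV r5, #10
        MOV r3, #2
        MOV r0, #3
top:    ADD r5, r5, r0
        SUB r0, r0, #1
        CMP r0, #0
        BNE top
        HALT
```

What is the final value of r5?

r5=10
r3=2
r0=3
r5=10+3=13
r0=3-1=2
CMP r0, #0  (cmp 2,0)
BNE top: taken
r5=13+2=15
r0=2-1=1
CMP r0, #0  (cmp 1,0)
BNE top: taken
r5=15+1=16
r0=1-1=0
CMP r0, #0  (cmp 0,0)
BNE top: not taken
halt.

16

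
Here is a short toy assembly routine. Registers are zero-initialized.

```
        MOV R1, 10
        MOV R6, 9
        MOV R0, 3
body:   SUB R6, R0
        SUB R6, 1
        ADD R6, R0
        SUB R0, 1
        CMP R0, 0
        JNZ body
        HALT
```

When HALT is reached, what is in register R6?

6

MOV R1, 10 → R1=10
MOV R6, 9 → R6=9
MOV R0, 3 → R0=3
SUB R6, R0 → R6=9-3=6
SUB R6, 1 → R6=6-1=5
ADD R6, R0 → R6=5+3=8
SUB R0, 1 → R0=3-1=2
CMP R0, 0  (cmp 2,0)
JNZ body: taken
SUB R6, R0 → R6=8-2=6
SUB R6, 1 → R6=6-1=5
ADD R6, R0 → R6=5+2=7
SUB R0, 1 → R0=2-1=1
CMP R0, 0  (cmp 1,0)
JNZ body: taken
SUB R6, R0 → R6=7-1=6
SUB R6, 1 → R6=6-1=5
ADD R6, R0 → R6=5+1=6
SUB R0, 1 → R0=1-1=0
CMP R0, 0  (cmp 0,0)
JNZ body: not taken
halt.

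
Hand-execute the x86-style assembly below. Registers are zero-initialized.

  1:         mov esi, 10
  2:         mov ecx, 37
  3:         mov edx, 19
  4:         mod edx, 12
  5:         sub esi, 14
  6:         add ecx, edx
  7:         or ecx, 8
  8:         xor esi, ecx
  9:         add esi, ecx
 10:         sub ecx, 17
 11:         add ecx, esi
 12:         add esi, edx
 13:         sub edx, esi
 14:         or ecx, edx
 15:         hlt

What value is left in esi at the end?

3

esi=10
ecx=37
edx=19
edx=19%12=7
esi=10-14=-4
ecx=37+7=44
ecx=44|8=44
esi=(-4)^44=-48
esi=(-48)+44=-4
ecx=44-17=27
ecx=27+(-4)=23
esi=(-4)+7=3
edx=7-3=4
ecx=23|4=23
halt.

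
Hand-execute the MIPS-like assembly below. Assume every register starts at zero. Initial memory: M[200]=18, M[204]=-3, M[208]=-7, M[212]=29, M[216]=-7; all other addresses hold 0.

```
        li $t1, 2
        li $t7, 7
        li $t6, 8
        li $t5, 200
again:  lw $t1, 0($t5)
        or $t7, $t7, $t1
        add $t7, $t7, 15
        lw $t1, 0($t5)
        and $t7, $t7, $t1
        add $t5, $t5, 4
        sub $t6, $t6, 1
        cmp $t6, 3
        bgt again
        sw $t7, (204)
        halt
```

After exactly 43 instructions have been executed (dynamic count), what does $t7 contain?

$t1=2
$t7=7
$t6=8
$t5=200
$t1=M[200]=18
$t7=7|18=23
$t7=23+15=38
$t1=M[200]=18
$t7=38&18=2
$t5=200+4=204
$t6=8-1=7
cmp $t6, 3  (cmp 7,3)
bgt again: taken
$t1=M[204]=-3
$t7=2|(-3)=-1
$t7=(-1)+15=14
$t1=M[204]=-3
$t7=14&(-3)=12
$t5=204+4=208
$t6=7-1=6
cmp $t6, 3  (cmp 6,3)
bgt again: taken
$t1=M[208]=-7
$t7=12|(-7)=-3
$t7=(-3)+15=12
$t1=M[208]=-7
$t7=12&(-7)=8
$t5=208+4=212
$t6=6-1=5
cmp $t6, 3  (cmp 5,3)
bgt again: taken
$t1=M[212]=29
$t7=8|29=29
$t7=29+15=44
$t1=M[212]=29
$t7=44&29=12
$t5=212+4=216
$t6=5-1=4
cmp $t6, 3  (cmp 4,3)
bgt again: taken
$t1=M[216]=-7
$t7=12|(-7)=-3
$t7=(-3)+15=12
After step 43: $t7 = 12.

12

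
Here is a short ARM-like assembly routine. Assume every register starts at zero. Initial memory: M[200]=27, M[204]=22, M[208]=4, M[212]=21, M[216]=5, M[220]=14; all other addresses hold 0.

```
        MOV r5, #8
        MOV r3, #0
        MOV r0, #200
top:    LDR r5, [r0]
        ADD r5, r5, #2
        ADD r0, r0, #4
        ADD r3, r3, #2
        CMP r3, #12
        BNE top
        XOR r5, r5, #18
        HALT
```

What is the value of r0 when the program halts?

224

after MOV r5, #8: r5=8
after MOV r3, #0: r3=0
after MOV r0, #200: r0=200
after LDR r5, [r0]: r5=M[200]=27
after ADD r5, r5, #2: r5=27+2=29
after ADD r0, r0, #4: r0=200+4=204
after ADD r3, r3, #2: r3=0+2=2
CMP r3, #12  (cmp 2,12)
BNE top: taken
after LDR r5, [r0]: r5=M[204]=22
after ADD r5, r5, #2: r5=22+2=24
after ADD r0, r0, #4: r0=204+4=208
after ADD r3, r3, #2: r3=2+2=4
CMP r3, #12  (cmp 4,12)
BNE top: taken
after LDR r5, [r0]: r5=M[208]=4
after ADD r5, r5, #2: r5=4+2=6
after ADD r0, r0, #4: r0=208+4=212
after ADD r3, r3, #2: r3=4+2=6
CMP r3, #12  (cmp 6,12)
BNE top: taken
after LDR r5, [r0]: r5=M[212]=21
after ADD r5, r5, #2: r5=21+2=23
after ADD r0, r0, #4: r0=212+4=216
after ADD r3, r3, #2: r3=6+2=8
CMP r3, #12  (cmp 8,12)
BNE top: taken
after LDR r5, [r0]: r5=M[216]=5
after ADD r5, r5, #2: r5=5+2=7
after ADD r0, r0, #4: r0=216+4=220
after ADD r3, r3, #2: r3=8+2=10
CMP r3, #12  (cmp 10,12)
BNE top: taken
after LDR r5, [r0]: r5=M[220]=14
after ADD r5, r5, #2: r5=14+2=16
after ADD r0, r0, #4: r0=220+4=224
after ADD r3, r3, #2: r3=10+2=12
CMP r3, #12  (cmp 12,12)
BNE top: not taken
after XOR r5, r5, #18: r5=16^18=2
halt.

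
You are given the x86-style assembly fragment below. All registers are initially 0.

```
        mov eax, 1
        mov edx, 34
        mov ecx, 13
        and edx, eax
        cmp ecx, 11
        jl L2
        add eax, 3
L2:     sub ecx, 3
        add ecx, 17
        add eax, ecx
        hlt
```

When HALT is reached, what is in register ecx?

mov eax, 1 → eax=1
mov edx, 34 → edx=34
mov ecx, 13 → ecx=13
and edx, eax → edx=34&1=0
cmp ecx, 11  (cmp 13,11)
jl L2: not taken
add eax, 3 → eax=1+3=4
sub ecx, 3 → ecx=13-3=10
add ecx, 17 → ecx=10+17=27
add eax, ecx → eax=4+27=31
halt.

27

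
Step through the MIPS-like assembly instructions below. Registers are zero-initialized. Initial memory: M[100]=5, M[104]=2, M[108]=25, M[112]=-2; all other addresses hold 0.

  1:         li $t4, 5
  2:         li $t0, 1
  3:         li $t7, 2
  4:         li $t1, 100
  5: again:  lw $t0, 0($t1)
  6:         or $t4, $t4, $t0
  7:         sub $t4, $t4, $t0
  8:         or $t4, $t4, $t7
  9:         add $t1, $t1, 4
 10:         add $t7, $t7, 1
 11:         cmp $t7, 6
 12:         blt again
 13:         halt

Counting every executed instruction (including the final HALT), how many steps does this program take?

li $t4, 5 → $t4=5
li $t0, 1 → $t0=1
li $t7, 2 → $t7=2
li $t1, 100 → $t1=100
lw $t0, 0($t1) → $t0=M[100]=5
or $t4, $t4, $t0 → $t4=5|5=5
sub $t4, $t4, $t0 → $t4=5-5=0
or $t4, $t4, $t7 → $t4=0|2=2
add $t1, $t1, 4 → $t1=100+4=104
add $t7, $t7, 1 → $t7=2+1=3
cmp $t7, 6  (cmp 3,6)
blt again: taken
lw $t0, 0($t1) → $t0=M[104]=2
or $t4, $t4, $t0 → $t4=2|2=2
sub $t4, $t4, $t0 → $t4=2-2=0
or $t4, $t4, $t7 → $t4=0|3=3
add $t1, $t1, 4 → $t1=104+4=108
add $t7, $t7, 1 → $t7=3+1=4
cmp $t7, 6  (cmp 4,6)
blt again: taken
lw $t0, 0($t1) → $t0=M[108]=25
or $t4, $t4, $t0 → $t4=3|25=27
sub $t4, $t4, $t0 → $t4=27-25=2
or $t4, $t4, $t7 → $t4=2|4=6
add $t1, $t1, 4 → $t1=108+4=112
add $t7, $t7, 1 → $t7=4+1=5
cmp $t7, 6  (cmp 5,6)
blt again: taken
lw $t0, 0($t1) → $t0=M[112]=-2
or $t4, $t4, $t0 → $t4=6|(-2)=-2
sub $t4, $t4, $t0 → $t4=(-2)-(-2)=0
or $t4, $t4, $t7 → $t4=0|5=5
add $t1, $t1, 4 → $t1=112+4=116
add $t7, $t7, 1 → $t7=5+1=6
cmp $t7, 6  (cmp 6,6)
blt again: not taken
halt.
Total executed instructions: 37.

37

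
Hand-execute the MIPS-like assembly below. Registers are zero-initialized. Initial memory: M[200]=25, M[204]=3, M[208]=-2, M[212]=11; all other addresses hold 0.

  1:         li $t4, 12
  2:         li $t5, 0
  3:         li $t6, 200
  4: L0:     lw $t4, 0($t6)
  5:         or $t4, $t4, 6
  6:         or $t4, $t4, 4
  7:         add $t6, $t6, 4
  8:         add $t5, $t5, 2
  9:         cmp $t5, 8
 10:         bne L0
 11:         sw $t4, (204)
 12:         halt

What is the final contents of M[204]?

15

li $t4, 12 → $t4=12
li $t5, 0 → $t5=0
li $t6, 200 → $t6=200
lw $t4, 0($t6) → $t4=M[200]=25
or $t4, $t4, 6 → $t4=25|6=31
or $t4, $t4, 4 → $t4=31|4=31
add $t6, $t6, 4 → $t6=200+4=204
add $t5, $t5, 2 → $t5=0+2=2
cmp $t5, 8  (cmp 2,8)
bne L0: taken
lw $t4, 0($t6) → $t4=M[204]=3
or $t4, $t4, 6 → $t4=3|6=7
or $t4, $t4, 4 → $t4=7|4=7
add $t6, $t6, 4 → $t6=204+4=208
add $t5, $t5, 2 → $t5=2+2=4
cmp $t5, 8  (cmp 4,8)
bne L0: taken
lw $t4, 0($t6) → $t4=M[208]=-2
or $t4, $t4, 6 → $t4=(-2)|6=-2
or $t4, $t4, 4 → $t4=(-2)|4=-2
add $t6, $t6, 4 → $t6=208+4=212
add $t5, $t5, 2 → $t5=4+2=6
cmp $t5, 8  (cmp 6,8)
bne L0: taken
lw $t4, 0($t6) → $t4=M[212]=11
or $t4, $t4, 6 → $t4=11|6=15
or $t4, $t4, 4 → $t4=15|4=15
add $t6, $t6, 4 → $t6=212+4=216
add $t5, $t5, 2 → $t5=6+2=8
cmp $t5, 8  (cmp 8,8)
bne L0: not taken
sw $t4, (204) → M[204]=15
halt.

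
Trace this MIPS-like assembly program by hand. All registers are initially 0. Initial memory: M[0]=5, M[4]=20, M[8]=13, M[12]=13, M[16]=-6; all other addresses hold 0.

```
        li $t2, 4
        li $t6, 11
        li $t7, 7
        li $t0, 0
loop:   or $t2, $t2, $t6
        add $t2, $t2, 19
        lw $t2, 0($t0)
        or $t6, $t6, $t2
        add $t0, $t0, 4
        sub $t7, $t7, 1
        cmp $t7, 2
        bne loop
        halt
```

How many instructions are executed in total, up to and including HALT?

45

$t2=4
$t6=11
$t7=7
$t0=0
$t2=4|11=15
$t2=15+19=34
$t2=M[0]=5
$t6=11|5=15
$t0=0+4=4
$t7=7-1=6
cmp $t7, 2  (cmp 6,2)
bne loop: taken
$t2=5|15=15
$t2=15+19=34
$t2=M[4]=20
$t6=15|20=31
$t0=4+4=8
$t7=6-1=5
cmp $t7, 2  (cmp 5,2)
bne loop: taken
$t2=20|31=31
$t2=31+19=50
$t2=M[8]=13
$t6=31|13=31
$t0=8+4=12
$t7=5-1=4
cmp $t7, 2  (cmp 4,2)
bne loop: taken
$t2=13|31=31
$t2=31+19=50
$t2=M[12]=13
$t6=31|13=31
$t0=12+4=16
$t7=4-1=3
cmp $t7, 2  (cmp 3,2)
bne loop: taken
$t2=13|31=31
$t2=31+19=50
$t2=M[16]=-6
$t6=31|(-6)=-1
$t0=16+4=20
$t7=3-1=2
cmp $t7, 2  (cmp 2,2)
bne loop: not taken
halt.
Total executed instructions: 45.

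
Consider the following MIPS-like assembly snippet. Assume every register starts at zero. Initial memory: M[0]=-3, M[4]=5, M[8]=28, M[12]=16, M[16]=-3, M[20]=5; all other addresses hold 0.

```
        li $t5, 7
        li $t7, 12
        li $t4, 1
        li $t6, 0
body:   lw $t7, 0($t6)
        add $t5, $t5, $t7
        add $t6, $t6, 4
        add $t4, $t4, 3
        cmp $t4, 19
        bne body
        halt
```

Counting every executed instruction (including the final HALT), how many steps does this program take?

41

$t5=7
$t7=12
$t4=1
$t6=0
$t7=M[0]=-3
$t5=7+(-3)=4
$t6=0+4=4
$t4=1+3=4
cmp $t4, 19  (cmp 4,19)
bne body: taken
$t7=M[4]=5
$t5=4+5=9
$t6=4+4=8
$t4=4+3=7
cmp $t4, 19  (cmp 7,19)
bne body: taken
$t7=M[8]=28
$t5=9+28=37
$t6=8+4=12
$t4=7+3=10
cmp $t4, 19  (cmp 10,19)
bne body: taken
$t7=M[12]=16
$t5=37+16=53
$t6=12+4=16
$t4=10+3=13
cmp $t4, 19  (cmp 13,19)
bne body: taken
$t7=M[16]=-3
$t5=53+(-3)=50
$t6=16+4=20
$t4=13+3=16
cmp $t4, 19  (cmp 16,19)
bne body: taken
$t7=M[20]=5
$t5=50+5=55
$t6=20+4=24
$t4=16+3=19
cmp $t4, 19  (cmp 19,19)
bne body: not taken
halt.
Total executed instructions: 41.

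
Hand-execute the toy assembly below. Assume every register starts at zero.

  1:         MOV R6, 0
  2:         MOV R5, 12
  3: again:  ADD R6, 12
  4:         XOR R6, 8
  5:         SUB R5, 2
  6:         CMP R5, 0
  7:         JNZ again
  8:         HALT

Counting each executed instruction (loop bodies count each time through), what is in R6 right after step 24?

MOV R6, 0 → R6=0
MOV R5, 12 → R5=12
ADD R6, 12 → R6=0+12=12
XOR R6, 8 → R6=12^8=4
SUB R5, 2 → R5=12-2=10
CMP R5, 0  (cmp 10,0)
JNZ again: taken
ADD R6, 12 → R6=4+12=16
XOR R6, 8 → R6=16^8=24
SUB R5, 2 → R5=10-2=8
CMP R5, 0  (cmp 8,0)
JNZ again: taken
ADD R6, 12 → R6=24+12=36
XOR R6, 8 → R6=36^8=44
SUB R5, 2 → R5=8-2=6
CMP R5, 0  (cmp 6,0)
JNZ again: taken
ADD R6, 12 → R6=44+12=56
XOR R6, 8 → R6=56^8=48
SUB R5, 2 → R5=6-2=4
CMP R5, 0  (cmp 4,0)
JNZ again: taken
ADD R6, 12 → R6=48+12=60
XOR R6, 8 → R6=60^8=52
After step 24: R6 = 52.

52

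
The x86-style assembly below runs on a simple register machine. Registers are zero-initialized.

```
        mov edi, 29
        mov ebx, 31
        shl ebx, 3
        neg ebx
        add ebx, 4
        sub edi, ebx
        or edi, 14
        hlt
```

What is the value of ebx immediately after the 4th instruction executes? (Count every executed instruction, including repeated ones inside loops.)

-248

after mov edi, 29: edi=29
after mov ebx, 31: ebx=31
after shl ebx, 3: ebx=31<<3=248
after neg ebx: ebx=-(248)=-248
After step 4: ebx = -248.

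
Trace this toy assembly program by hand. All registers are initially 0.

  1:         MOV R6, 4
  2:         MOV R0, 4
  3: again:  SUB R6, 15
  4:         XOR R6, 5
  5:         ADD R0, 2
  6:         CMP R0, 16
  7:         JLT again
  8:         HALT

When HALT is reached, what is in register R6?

after MOV R6, 4: R6=4
after MOV R0, 4: R0=4
after SUB R6, 15: R6=4-15=-11
after XOR R6, 5: R6=(-11)^5=-16
after ADD R0, 2: R0=4+2=6
CMP R0, 16  (cmp 6,16)
JLT again: taken
after SUB R6, 15: R6=(-16)-15=-31
after XOR R6, 5: R6=(-31)^5=-28
after ADD R0, 2: R0=6+2=8
CMP R0, 16  (cmp 8,16)
JLT again: taken
after SUB R6, 15: R6=(-28)-15=-43
after XOR R6, 5: R6=(-43)^5=-48
after ADD R0, 2: R0=8+2=10
CMP R0, 16  (cmp 10,16)
JLT again: taken
after SUB R6, 15: R6=(-48)-15=-63
after XOR R6, 5: R6=(-63)^5=-60
after ADD R0, 2: R0=10+2=12
CMP R0, 16  (cmp 12,16)
JLT again: taken
after SUB R6, 15: R6=(-60)-15=-75
after XOR R6, 5: R6=(-75)^5=-80
after ADD R0, 2: R0=12+2=14
CMP R0, 16  (cmp 14,16)
JLT again: taken
after SUB R6, 15: R6=(-80)-15=-95
after XOR R6, 5: R6=(-95)^5=-92
after ADD R0, 2: R0=14+2=16
CMP R0, 16  (cmp 16,16)
JLT again: not taken
halt.

-92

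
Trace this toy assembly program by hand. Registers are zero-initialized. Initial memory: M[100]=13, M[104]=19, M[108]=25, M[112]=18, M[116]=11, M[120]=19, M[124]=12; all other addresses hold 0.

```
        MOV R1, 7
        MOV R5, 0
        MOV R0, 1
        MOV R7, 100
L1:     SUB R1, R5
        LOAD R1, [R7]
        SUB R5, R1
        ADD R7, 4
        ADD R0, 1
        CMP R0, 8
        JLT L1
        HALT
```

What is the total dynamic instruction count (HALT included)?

MOV R1, 7 → R1=7
MOV R5, 0 → R5=0
MOV R0, 1 → R0=1
MOV R7, 100 → R7=100
SUB R1, R5 → R1=7-0=7
LOAD R1, [R7] → R1=M[100]=13
SUB R5, R1 → R5=0-13=-13
ADD R7, 4 → R7=100+4=104
ADD R0, 1 → R0=1+1=2
CMP R0, 8  (cmp 2,8)
JLT L1: taken
SUB R1, R5 → R1=13-(-13)=26
LOAD R1, [R7] → R1=M[104]=19
SUB R5, R1 → R5=(-13)-19=-32
ADD R7, 4 → R7=104+4=108
ADD R0, 1 → R0=2+1=3
CMP R0, 8  (cmp 3,8)
JLT L1: taken
SUB R1, R5 → R1=19-(-32)=51
LOAD R1, [R7] → R1=M[108]=25
SUB R5, R1 → R5=(-32)-25=-57
ADD R7, 4 → R7=108+4=112
ADD R0, 1 → R0=3+1=4
CMP R0, 8  (cmp 4,8)
JLT L1: taken
SUB R1, R5 → R1=25-(-57)=82
LOAD R1, [R7] → R1=M[112]=18
SUB R5, R1 → R5=(-57)-18=-75
ADD R7, 4 → R7=112+4=116
ADD R0, 1 → R0=4+1=5
CMP R0, 8  (cmp 5,8)
JLT L1: taken
SUB R1, R5 → R1=18-(-75)=93
LOAD R1, [R7] → R1=M[116]=11
SUB R5, R1 → R5=(-75)-11=-86
ADD R7, 4 → R7=116+4=120
ADD R0, 1 → R0=5+1=6
CMP R0, 8  (cmp 6,8)
JLT L1: taken
SUB R1, R5 → R1=11-(-86)=97
LOAD R1, [R7] → R1=M[120]=19
SUB R5, R1 → R5=(-86)-19=-105
ADD R7, 4 → R7=120+4=124
ADD R0, 1 → R0=6+1=7
CMP R0, 8  (cmp 7,8)
JLT L1: taken
SUB R1, R5 → R1=19-(-105)=124
LOAD R1, [R7] → R1=M[124]=12
SUB R5, R1 → R5=(-105)-12=-117
ADD R7, 4 → R7=124+4=128
ADD R0, 1 → R0=7+1=8
CMP R0, 8  (cmp 8,8)
JLT L1: not taken
halt.
Total executed instructions: 54.

54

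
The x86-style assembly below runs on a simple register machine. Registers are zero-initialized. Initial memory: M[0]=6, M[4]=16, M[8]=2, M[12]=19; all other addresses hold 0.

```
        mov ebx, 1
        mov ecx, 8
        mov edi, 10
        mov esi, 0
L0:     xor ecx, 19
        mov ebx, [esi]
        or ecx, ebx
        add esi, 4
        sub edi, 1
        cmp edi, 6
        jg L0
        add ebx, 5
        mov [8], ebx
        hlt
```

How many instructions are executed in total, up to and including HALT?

after mov ebx, 1: ebx=1
after mov ecx, 8: ecx=8
after mov edi, 10: edi=10
after mov esi, 0: esi=0
after xor ecx, 19: ecx=8^19=27
after mov ebx, [esi]: ebx=M[0]=6
after or ecx, ebx: ecx=27|6=31
after add esi, 4: esi=0+4=4
after sub edi, 1: edi=10-1=9
cmp edi, 6  (cmp 9,6)
jg L0: taken
after xor ecx, 19: ecx=31^19=12
after mov ebx, [esi]: ebx=M[4]=16
after or ecx, ebx: ecx=12|16=28
after add esi, 4: esi=4+4=8
after sub edi, 1: edi=9-1=8
cmp edi, 6  (cmp 8,6)
jg L0: taken
after xor ecx, 19: ecx=28^19=15
after mov ebx, [esi]: ebx=M[8]=2
after or ecx, ebx: ecx=15|2=15
after add esi, 4: esi=8+4=12
after sub edi, 1: edi=8-1=7
cmp edi, 6  (cmp 7,6)
jg L0: taken
after xor ecx, 19: ecx=15^19=28
after mov ebx, [esi]: ebx=M[12]=19
after or ecx, ebx: ecx=28|19=31
after add esi, 4: esi=12+4=16
after sub edi, 1: edi=7-1=6
cmp edi, 6  (cmp 6,6)
jg L0: not taken
after add ebx, 5: ebx=19+5=24
mov [8], ebx → M[8]=24
halt.
Total executed instructions: 35.

35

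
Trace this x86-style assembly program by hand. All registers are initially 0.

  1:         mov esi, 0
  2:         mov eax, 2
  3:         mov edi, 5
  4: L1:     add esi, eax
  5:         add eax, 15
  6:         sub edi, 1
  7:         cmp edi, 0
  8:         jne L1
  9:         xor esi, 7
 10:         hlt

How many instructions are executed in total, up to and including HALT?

after mov esi, 0: esi=0
after mov eax, 2: eax=2
after mov edi, 5: edi=5
after add esi, eax: esi=0+2=2
after add eax, 15: eax=2+15=17
after sub edi, 1: edi=5-1=4
cmp edi, 0  (cmp 4,0)
jne L1: taken
after add esi, eax: esi=2+17=19
after add eax, 15: eax=17+15=32
after sub edi, 1: edi=4-1=3
cmp edi, 0  (cmp 3,0)
jne L1: taken
after add esi, eax: esi=19+32=51
after add eax, 15: eax=32+15=47
after sub edi, 1: edi=3-1=2
cmp edi, 0  (cmp 2,0)
jne L1: taken
after add esi, eax: esi=51+47=98
after add eax, 15: eax=47+15=62
after sub edi, 1: edi=2-1=1
cmp edi, 0  (cmp 1,0)
jne L1: taken
after add esi, eax: esi=98+62=160
after add eax, 15: eax=62+15=77
after sub edi, 1: edi=1-1=0
cmp edi, 0  (cmp 0,0)
jne L1: not taken
after xor esi, 7: esi=160^7=167
halt.
Total executed instructions: 30.

30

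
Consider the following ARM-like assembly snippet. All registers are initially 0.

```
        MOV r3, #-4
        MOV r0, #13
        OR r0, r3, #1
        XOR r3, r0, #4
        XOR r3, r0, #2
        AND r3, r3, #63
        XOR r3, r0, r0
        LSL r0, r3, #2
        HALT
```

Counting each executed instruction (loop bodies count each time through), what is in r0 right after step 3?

MOV r3, #-4 → r3=-4
MOV r0, #13 → r0=13
OR r0, r3, #1 → r0=(-4)|1=-3
After step 3: r0 = -3.

-3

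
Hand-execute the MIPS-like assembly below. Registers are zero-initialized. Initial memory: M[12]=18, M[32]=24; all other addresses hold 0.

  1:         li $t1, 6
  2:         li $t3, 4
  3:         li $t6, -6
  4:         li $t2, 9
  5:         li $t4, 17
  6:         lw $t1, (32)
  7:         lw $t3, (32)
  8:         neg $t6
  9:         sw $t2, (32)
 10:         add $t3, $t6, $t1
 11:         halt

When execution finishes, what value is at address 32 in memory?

$t1=6
$t3=4
$t6=-6
$t2=9
$t4=17
$t1=M[32]=24
$t3=M[32]=24
$t6=-(-6)=6
sw $t2, (32) → M[32]=9
$t3=6+24=30
halt.

9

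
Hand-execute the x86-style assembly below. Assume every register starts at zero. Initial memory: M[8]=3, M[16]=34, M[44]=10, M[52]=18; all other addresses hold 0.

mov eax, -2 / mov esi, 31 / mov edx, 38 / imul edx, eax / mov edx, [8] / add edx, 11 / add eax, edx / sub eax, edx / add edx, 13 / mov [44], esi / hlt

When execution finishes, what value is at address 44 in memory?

eax=-2
esi=31
edx=38
edx=38*(-2)=-76
edx=M[8]=3
edx=3+11=14
eax=(-2)+14=12
eax=12-14=-2
edx=14+13=27
mov [44], esi → M[44]=31
halt.

31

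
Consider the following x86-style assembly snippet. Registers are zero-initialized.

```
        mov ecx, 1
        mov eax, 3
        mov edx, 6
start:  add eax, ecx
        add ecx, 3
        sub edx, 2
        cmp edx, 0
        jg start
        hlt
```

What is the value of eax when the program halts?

mov ecx, 1 → ecx=1
mov eax, 3 → eax=3
mov edx, 6 → edx=6
add eax, ecx → eax=3+1=4
add ecx, 3 → ecx=1+3=4
sub edx, 2 → edx=6-2=4
cmp edx, 0  (cmp 4,0)
jg start: taken
add eax, ecx → eax=4+4=8
add ecx, 3 → ecx=4+3=7
sub edx, 2 → edx=4-2=2
cmp edx, 0  (cmp 2,0)
jg start: taken
add eax, ecx → eax=8+7=15
add ecx, 3 → ecx=7+3=10
sub edx, 2 → edx=2-2=0
cmp edx, 0  (cmp 0,0)
jg start: not taken
halt.

15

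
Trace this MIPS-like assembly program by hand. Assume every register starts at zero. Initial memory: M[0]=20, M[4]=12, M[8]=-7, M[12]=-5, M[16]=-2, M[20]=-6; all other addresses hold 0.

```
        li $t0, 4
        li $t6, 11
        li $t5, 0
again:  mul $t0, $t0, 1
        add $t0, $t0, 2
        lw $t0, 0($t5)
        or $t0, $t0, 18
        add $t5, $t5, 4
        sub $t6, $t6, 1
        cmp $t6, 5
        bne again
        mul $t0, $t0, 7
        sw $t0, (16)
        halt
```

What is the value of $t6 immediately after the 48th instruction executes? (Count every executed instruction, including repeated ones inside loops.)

6

li $t0, 4 → $t0=4
li $t6, 11 → $t6=11
li $t5, 0 → $t5=0
mul $t0, $t0, 1 → $t0=4*1=4
add $t0, $t0, 2 → $t0=4+2=6
lw $t0, 0($t5) → $t0=M[0]=20
or $t0, $t0, 18 → $t0=20|18=22
add $t5, $t5, 4 → $t5=0+4=4
sub $t6, $t6, 1 → $t6=11-1=10
cmp $t6, 5  (cmp 10,5)
bne again: taken
mul $t0, $t0, 1 → $t0=22*1=22
add $t0, $t0, 2 → $t0=22+2=24
lw $t0, 0($t5) → $t0=M[4]=12
or $t0, $t0, 18 → $t0=12|18=30
add $t5, $t5, 4 → $t5=4+4=8
sub $t6, $t6, 1 → $t6=10-1=9
cmp $t6, 5  (cmp 9,5)
bne again: taken
mul $t0, $t0, 1 → $t0=30*1=30
add $t0, $t0, 2 → $t0=30+2=32
lw $t0, 0($t5) → $t0=M[8]=-7
or $t0, $t0, 18 → $t0=(-7)|18=-5
add $t5, $t5, 4 → $t5=8+4=12
sub $t6, $t6, 1 → $t6=9-1=8
cmp $t6, 5  (cmp 8,5)
bne again: taken
mul $t0, $t0, 1 → $t0=(-5)*1=-5
add $t0, $t0, 2 → $t0=(-5)+2=-3
lw $t0, 0($t5) → $t0=M[12]=-5
or $t0, $t0, 18 → $t0=(-5)|18=-5
add $t5, $t5, 4 → $t5=12+4=16
sub $t6, $t6, 1 → $t6=8-1=7
cmp $t6, 5  (cmp 7,5)
bne again: taken
mul $t0, $t0, 1 → $t0=(-5)*1=-5
add $t0, $t0, 2 → $t0=(-5)+2=-3
lw $t0, 0($t5) → $t0=M[16]=-2
or $t0, $t0, 18 → $t0=(-2)|18=-2
add $t5, $t5, 4 → $t5=16+4=20
sub $t6, $t6, 1 → $t6=7-1=6
cmp $t6, 5  (cmp 6,5)
bne again: taken
mul $t0, $t0, 1 → $t0=(-2)*1=-2
add $t0, $t0, 2 → $t0=(-2)+2=0
lw $t0, 0($t5) → $t0=M[20]=-6
or $t0, $t0, 18 → $t0=(-6)|18=-6
add $t5, $t5, 4 → $t5=20+4=24
After step 48: $t6 = 6.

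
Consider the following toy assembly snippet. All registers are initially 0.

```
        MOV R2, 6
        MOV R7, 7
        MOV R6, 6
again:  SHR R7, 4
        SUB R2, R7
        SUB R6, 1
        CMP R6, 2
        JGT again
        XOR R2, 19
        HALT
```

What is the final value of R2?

R2=6
R7=7
R6=6
R7=7>>4=0
R2=6-0=6
R6=6-1=5
CMP R6, 2  (cmp 5,2)
JGT again: taken
R7=0>>4=0
R2=6-0=6
R6=5-1=4
CMP R6, 2  (cmp 4,2)
JGT again: taken
R7=0>>4=0
R2=6-0=6
R6=4-1=3
CMP R6, 2  (cmp 3,2)
JGT again: taken
R7=0>>4=0
R2=6-0=6
R6=3-1=2
CMP R6, 2  (cmp 2,2)
JGT again: not taken
R2=6^19=21
halt.

21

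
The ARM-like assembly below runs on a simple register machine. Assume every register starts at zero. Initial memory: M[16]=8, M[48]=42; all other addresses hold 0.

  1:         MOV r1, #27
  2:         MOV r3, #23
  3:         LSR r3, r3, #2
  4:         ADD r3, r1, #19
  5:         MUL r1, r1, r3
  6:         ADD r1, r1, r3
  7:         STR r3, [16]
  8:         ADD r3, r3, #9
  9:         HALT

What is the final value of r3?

after MOV r1, #27: r1=27
after MOV r3, #23: r3=23
after LSR r3, r3, #2: r3=23>>2=5
after ADD r3, r1, #19: r3=27+19=46
after MUL r1, r1, r3: r1=27*46=1242
after ADD r1, r1, r3: r1=1242+46=1288
STR r3, [16] → M[16]=46
after ADD r3, r3, #9: r3=46+9=55
halt.

55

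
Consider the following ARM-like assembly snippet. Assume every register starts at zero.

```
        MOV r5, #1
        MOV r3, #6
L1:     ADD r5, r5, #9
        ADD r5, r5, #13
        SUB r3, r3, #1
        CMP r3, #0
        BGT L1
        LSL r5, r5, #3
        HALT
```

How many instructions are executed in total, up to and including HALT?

MOV r5, #1 → r5=1
MOV r3, #6 → r3=6
ADD r5, r5, #9 → r5=1+9=10
ADD r5, r5, #13 → r5=10+13=23
SUB r3, r3, #1 → r3=6-1=5
CMP r3, #0  (cmp 5,0)
BGT L1: taken
ADD r5, r5, #9 → r5=23+9=32
ADD r5, r5, #13 → r5=32+13=45
SUB r3, r3, #1 → r3=5-1=4
CMP r3, #0  (cmp 4,0)
BGT L1: taken
ADD r5, r5, #9 → r5=45+9=54
ADD r5, r5, #13 → r5=54+13=67
SUB r3, r3, #1 → r3=4-1=3
CMP r3, #0  (cmp 3,0)
BGT L1: taken
ADD r5, r5, #9 → r5=67+9=76
ADD r5, r5, #13 → r5=76+13=89
SUB r3, r3, #1 → r3=3-1=2
CMP r3, #0  (cmp 2,0)
BGT L1: taken
ADD r5, r5, #9 → r5=89+9=98
ADD r5, r5, #13 → r5=98+13=111
SUB r3, r3, #1 → r3=2-1=1
CMP r3, #0  (cmp 1,0)
BGT L1: taken
ADD r5, r5, #9 → r5=111+9=120
ADD r5, r5, #13 → r5=120+13=133
SUB r3, r3, #1 → r3=1-1=0
CMP r3, #0  (cmp 0,0)
BGT L1: not taken
LSL r5, r5, #3 → r5=133<<3=1064
halt.
Total executed instructions: 34.

34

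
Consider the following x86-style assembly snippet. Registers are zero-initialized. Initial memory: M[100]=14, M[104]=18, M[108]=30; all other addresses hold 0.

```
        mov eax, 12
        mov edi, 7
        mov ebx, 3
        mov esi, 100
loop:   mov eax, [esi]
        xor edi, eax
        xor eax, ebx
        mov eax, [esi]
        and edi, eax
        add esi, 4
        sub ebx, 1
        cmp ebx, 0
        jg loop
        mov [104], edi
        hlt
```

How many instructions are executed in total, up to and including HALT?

eax=12
edi=7
ebx=3
esi=100
eax=M[100]=14
edi=7^14=9
eax=14^3=13
eax=M[100]=14
edi=9&14=8
esi=100+4=104
ebx=3-1=2
cmp ebx, 0  (cmp 2,0)
jg loop: taken
eax=M[104]=18
edi=8^18=26
eax=18^2=16
eax=M[104]=18
edi=26&18=18
esi=104+4=108
ebx=2-1=1
cmp ebx, 0  (cmp 1,0)
jg loop: taken
eax=M[108]=30
edi=18^30=12
eax=30^1=31
eax=M[108]=30
edi=12&30=12
esi=108+4=112
ebx=1-1=0
cmp ebx, 0  (cmp 0,0)
jg loop: not taken
mov [104], edi → M[104]=12
halt.
Total executed instructions: 33.

33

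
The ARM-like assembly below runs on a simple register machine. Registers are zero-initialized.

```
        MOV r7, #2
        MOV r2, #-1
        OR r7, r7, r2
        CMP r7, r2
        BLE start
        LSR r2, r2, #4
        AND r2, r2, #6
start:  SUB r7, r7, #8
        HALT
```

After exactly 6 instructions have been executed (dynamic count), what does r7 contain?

-9

after MOV r7, #2: r7=2
after MOV r2, #-1: r2=-1
after OR r7, r7, r2: r7=2|(-1)=-1
CMP r7, r2  (cmp -1,-1)
BLE start: taken
after SUB r7, r7, #8: r7=(-1)-8=-9
After step 6: r7 = -9.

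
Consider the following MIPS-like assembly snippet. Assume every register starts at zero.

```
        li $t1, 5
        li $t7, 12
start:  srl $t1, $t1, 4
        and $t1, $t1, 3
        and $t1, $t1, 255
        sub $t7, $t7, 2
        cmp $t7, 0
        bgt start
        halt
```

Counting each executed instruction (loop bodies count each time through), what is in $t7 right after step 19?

after li $t1, 5: $t1=5
after li $t7, 12: $t7=12
after srl $t1, $t1, 4: $t1=5>>4=0
after and $t1, $t1, 3: $t1=0&3=0
after and $t1, $t1, 255: $t1=0&255=0
after sub $t7, $t7, 2: $t7=12-2=10
cmp $t7, 0  (cmp 10,0)
bgt start: taken
after srl $t1, $t1, 4: $t1=0>>4=0
after and $t1, $t1, 3: $t1=0&3=0
after and $t1, $t1, 255: $t1=0&255=0
after sub $t7, $t7, 2: $t7=10-2=8
cmp $t7, 0  (cmp 8,0)
bgt start: taken
after srl $t1, $t1, 4: $t1=0>>4=0
after and $t1, $t1, 3: $t1=0&3=0
after and $t1, $t1, 255: $t1=0&255=0
after sub $t7, $t7, 2: $t7=8-2=6
cmp $t7, 0  (cmp 6,0)
After step 19: $t7 = 6.

6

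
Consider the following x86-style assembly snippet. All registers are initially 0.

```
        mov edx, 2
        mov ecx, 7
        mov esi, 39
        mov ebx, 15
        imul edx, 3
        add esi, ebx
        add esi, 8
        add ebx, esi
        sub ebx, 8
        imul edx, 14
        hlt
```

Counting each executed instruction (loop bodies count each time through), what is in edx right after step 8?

mov edx, 2 → edx=2
mov ecx, 7 → ecx=7
mov esi, 39 → esi=39
mov ebx, 15 → ebx=15
imul edx, 3 → edx=2*3=6
add esi, ebx → esi=39+15=54
add esi, 8 → esi=54+8=62
add ebx, esi → ebx=15+62=77
After step 8: edx = 6.

6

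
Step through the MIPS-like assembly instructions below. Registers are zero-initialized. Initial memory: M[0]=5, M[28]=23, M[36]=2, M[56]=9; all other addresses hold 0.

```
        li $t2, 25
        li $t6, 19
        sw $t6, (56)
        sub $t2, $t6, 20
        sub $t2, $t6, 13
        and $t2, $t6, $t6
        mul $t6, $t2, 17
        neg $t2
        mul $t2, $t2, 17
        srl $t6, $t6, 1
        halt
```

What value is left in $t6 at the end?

after li $t2, 25: $t2=25
after li $t6, 19: $t6=19
sw $t6, (56) → M[56]=19
after sub $t2, $t6, 20: $t2=19-20=-1
after sub $t2, $t6, 13: $t2=19-13=6
after and $t2, $t6, $t6: $t2=19&19=19
after mul $t6, $t2, 17: $t6=19*17=323
after neg $t2: $t2=-(19)=-19
after mul $t2, $t2, 17: $t2=(-19)*17=-323
after srl $t6, $t6, 1: $t6=323>>1=161
halt.

161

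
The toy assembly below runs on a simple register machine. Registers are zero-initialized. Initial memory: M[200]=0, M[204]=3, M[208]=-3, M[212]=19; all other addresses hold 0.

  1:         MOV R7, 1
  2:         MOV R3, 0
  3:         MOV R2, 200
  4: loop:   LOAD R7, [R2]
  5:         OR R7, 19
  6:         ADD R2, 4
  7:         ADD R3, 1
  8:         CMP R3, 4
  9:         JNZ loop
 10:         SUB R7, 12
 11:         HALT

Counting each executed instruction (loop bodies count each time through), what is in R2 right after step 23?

after MOV R7, 1: R7=1
after MOV R3, 0: R3=0
after MOV R2, 200: R2=200
after LOAD R7, [R2]: R7=M[200]=0
after OR R7, 19: R7=0|19=19
after ADD R2, 4: R2=200+4=204
after ADD R3, 1: R3=0+1=1
CMP R3, 4  (cmp 1,4)
JNZ loop: taken
after LOAD R7, [R2]: R7=M[204]=3
after OR R7, 19: R7=3|19=19
after ADD R2, 4: R2=204+4=208
after ADD R3, 1: R3=1+1=2
CMP R3, 4  (cmp 2,4)
JNZ loop: taken
after LOAD R7, [R2]: R7=M[208]=-3
after OR R7, 19: R7=(-3)|19=-1
after ADD R2, 4: R2=208+4=212
after ADD R3, 1: R3=2+1=3
CMP R3, 4  (cmp 3,4)
JNZ loop: taken
after LOAD R7, [R2]: R7=M[212]=19
after OR R7, 19: R7=19|19=19
After step 23: R2 = 212.

212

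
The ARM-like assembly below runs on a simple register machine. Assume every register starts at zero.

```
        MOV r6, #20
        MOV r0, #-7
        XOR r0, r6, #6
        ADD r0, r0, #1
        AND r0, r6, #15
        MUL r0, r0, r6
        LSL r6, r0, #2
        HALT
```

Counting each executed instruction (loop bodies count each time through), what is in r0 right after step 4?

19

r6=20
r0=-7
r0=20^6=18
r0=18+1=19
After step 4: r0 = 19.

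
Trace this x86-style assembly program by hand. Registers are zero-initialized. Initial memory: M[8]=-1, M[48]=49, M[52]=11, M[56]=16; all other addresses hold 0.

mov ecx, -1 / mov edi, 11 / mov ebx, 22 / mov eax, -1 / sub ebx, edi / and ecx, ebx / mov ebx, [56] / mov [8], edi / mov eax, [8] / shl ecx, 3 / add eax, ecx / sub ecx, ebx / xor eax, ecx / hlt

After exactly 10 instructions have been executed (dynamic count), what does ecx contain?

88

ecx=-1
edi=11
ebx=22
eax=-1
ebx=22-11=11
ecx=(-1)&11=11
ebx=M[56]=16
mov [8], edi → M[8]=11
eax=M[8]=11
ecx=11<<3=88
After step 10: ecx = 88.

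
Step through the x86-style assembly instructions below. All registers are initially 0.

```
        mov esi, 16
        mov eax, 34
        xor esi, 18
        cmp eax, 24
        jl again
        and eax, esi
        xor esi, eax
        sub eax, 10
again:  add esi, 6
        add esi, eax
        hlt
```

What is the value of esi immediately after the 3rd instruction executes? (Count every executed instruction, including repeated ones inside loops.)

2

mov esi, 16 → esi=16
mov eax, 34 → eax=34
xor esi, 18 → esi=16^18=2
After step 3: esi = 2.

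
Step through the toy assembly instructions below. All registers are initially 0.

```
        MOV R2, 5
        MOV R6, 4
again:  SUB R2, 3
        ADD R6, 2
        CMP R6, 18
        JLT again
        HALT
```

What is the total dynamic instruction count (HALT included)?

after MOV R2, 5: R2=5
after MOV R6, 4: R6=4
after SUB R2, 3: R2=5-3=2
after ADD R6, 2: R6=4+2=6
CMP R6, 18  (cmp 6,18)
JLT again: taken
after SUB R2, 3: R2=2-3=-1
after ADD R6, 2: R6=6+2=8
CMP R6, 18  (cmp 8,18)
JLT again: taken
after SUB R2, 3: R2=(-1)-3=-4
after ADD R6, 2: R6=8+2=10
CMP R6, 18  (cmp 10,18)
JLT again: taken
after SUB R2, 3: R2=(-4)-3=-7
after ADD R6, 2: R6=10+2=12
CMP R6, 18  (cmp 12,18)
JLT again: taken
after SUB R2, 3: R2=(-7)-3=-10
after ADD R6, 2: R6=12+2=14
CMP R6, 18  (cmp 14,18)
JLT again: taken
after SUB R2, 3: R2=(-10)-3=-13
after ADD R6, 2: R6=14+2=16
CMP R6, 18  (cmp 16,18)
JLT again: taken
after SUB R2, 3: R2=(-13)-3=-16
after ADD R6, 2: R6=16+2=18
CMP R6, 18  (cmp 18,18)
JLT again: not taken
halt.
Total executed instructions: 31.

31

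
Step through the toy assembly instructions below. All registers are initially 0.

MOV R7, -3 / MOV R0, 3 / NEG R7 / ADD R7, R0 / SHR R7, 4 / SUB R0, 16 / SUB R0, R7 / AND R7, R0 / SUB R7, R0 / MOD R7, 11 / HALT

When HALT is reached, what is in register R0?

MOV R7, -3 → R7=-3
MOV R0, 3 → R0=3
NEG R7 → R7=-(-3)=3
ADD R7, R0 → R7=3+3=6
SHR R7, 4 → R7=6>>4=0
SUB R0, 16 → R0=3-16=-13
SUB R0, R7 → R0=(-13)-0=-13
AND R7, R0 → R7=0&(-13)=0
SUB R7, R0 → R7=0-(-13)=13
MOD R7, 11 → R7=13%11=2
halt.

-13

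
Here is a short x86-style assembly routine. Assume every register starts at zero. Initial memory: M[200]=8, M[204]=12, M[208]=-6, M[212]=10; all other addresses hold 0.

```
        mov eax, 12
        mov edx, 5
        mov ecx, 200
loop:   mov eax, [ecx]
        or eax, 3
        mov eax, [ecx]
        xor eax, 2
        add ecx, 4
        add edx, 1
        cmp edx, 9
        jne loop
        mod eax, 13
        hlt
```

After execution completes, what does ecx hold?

216

mov eax, 12 → eax=12
mov edx, 5 → edx=5
mov ecx, 200 → ecx=200
mov eax, [ecx] → eax=M[200]=8
or eax, 3 → eax=8|3=11
mov eax, [ecx] → eax=M[200]=8
xor eax, 2 → eax=8^2=10
add ecx, 4 → ecx=200+4=204
add edx, 1 → edx=5+1=6
cmp edx, 9  (cmp 6,9)
jne loop: taken
mov eax, [ecx] → eax=M[204]=12
or eax, 3 → eax=12|3=15
mov eax, [ecx] → eax=M[204]=12
xor eax, 2 → eax=12^2=14
add ecx, 4 → ecx=204+4=208
add edx, 1 → edx=6+1=7
cmp edx, 9  (cmp 7,9)
jne loop: taken
mov eax, [ecx] → eax=M[208]=-6
or eax, 3 → eax=(-6)|3=-5
mov eax, [ecx] → eax=M[208]=-6
xor eax, 2 → eax=(-6)^2=-8
add ecx, 4 → ecx=208+4=212
add edx, 1 → edx=7+1=8
cmp edx, 9  (cmp 8,9)
jne loop: taken
mov eax, [ecx] → eax=M[212]=10
or eax, 3 → eax=10|3=11
mov eax, [ecx] → eax=M[212]=10
xor eax, 2 → eax=10^2=8
add ecx, 4 → ecx=212+4=216
add edx, 1 → edx=8+1=9
cmp edx, 9  (cmp 9,9)
jne loop: not taken
mod eax, 13 → eax=8%13=8
halt.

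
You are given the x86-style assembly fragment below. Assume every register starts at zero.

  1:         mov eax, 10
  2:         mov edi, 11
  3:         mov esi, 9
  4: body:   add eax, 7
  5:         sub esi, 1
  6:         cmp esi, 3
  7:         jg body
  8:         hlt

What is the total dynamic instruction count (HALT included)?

28

after mov eax, 10: eax=10
after mov edi, 11: edi=11
after mov esi, 9: esi=9
after add eax, 7: eax=10+7=17
after sub esi, 1: esi=9-1=8
cmp esi, 3  (cmp 8,3)
jg body: taken
after add eax, 7: eax=17+7=24
after sub esi, 1: esi=8-1=7
cmp esi, 3  (cmp 7,3)
jg body: taken
after add eax, 7: eax=24+7=31
after sub esi, 1: esi=7-1=6
cmp esi, 3  (cmp 6,3)
jg body: taken
after add eax, 7: eax=31+7=38
after sub esi, 1: esi=6-1=5
cmp esi, 3  (cmp 5,3)
jg body: taken
after add eax, 7: eax=38+7=45
after sub esi, 1: esi=5-1=4
cmp esi, 3  (cmp 4,3)
jg body: taken
after add eax, 7: eax=45+7=52
after sub esi, 1: esi=4-1=3
cmp esi, 3  (cmp 3,3)
jg body: not taken
halt.
Total executed instructions: 28.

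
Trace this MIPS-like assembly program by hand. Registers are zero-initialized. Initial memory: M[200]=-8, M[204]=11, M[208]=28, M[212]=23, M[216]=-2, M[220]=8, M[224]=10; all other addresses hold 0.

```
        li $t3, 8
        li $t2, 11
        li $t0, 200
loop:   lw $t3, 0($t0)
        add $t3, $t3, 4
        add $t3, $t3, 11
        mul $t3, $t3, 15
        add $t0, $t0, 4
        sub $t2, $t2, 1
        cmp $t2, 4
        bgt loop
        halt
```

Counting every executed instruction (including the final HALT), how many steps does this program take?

60

after li $t3, 8: $t3=8
after li $t2, 11: $t2=11
after li $t0, 200: $t0=200
after lw $t3, 0($t0): $t3=M[200]=-8
after add $t3, $t3, 4: $t3=(-8)+4=-4
after add $t3, $t3, 11: $t3=(-4)+11=7
after mul $t3, $t3, 15: $t3=7*15=105
after add $t0, $t0, 4: $t0=200+4=204
after sub $t2, $t2, 1: $t2=11-1=10
cmp $t2, 4  (cmp 10,4)
bgt loop: taken
after lw $t3, 0($t0): $t3=M[204]=11
after add $t3, $t3, 4: $t3=11+4=15
after add $t3, $t3, 11: $t3=15+11=26
after mul $t3, $t3, 15: $t3=26*15=390
after add $t0, $t0, 4: $t0=204+4=208
after sub $t2, $t2, 1: $t2=10-1=9
cmp $t2, 4  (cmp 9,4)
bgt loop: taken
after lw $t3, 0($t0): $t3=M[208]=28
after add $t3, $t3, 4: $t3=28+4=32
after add $t3, $t3, 11: $t3=32+11=43
after mul $t3, $t3, 15: $t3=43*15=645
after add $t0, $t0, 4: $t0=208+4=212
after sub $t2, $t2, 1: $t2=9-1=8
cmp $t2, 4  (cmp 8,4)
bgt loop: taken
after lw $t3, 0($t0): $t3=M[212]=23
after add $t3, $t3, 4: $t3=23+4=27
after add $t3, $t3, 11: $t3=27+11=38
after mul $t3, $t3, 15: $t3=38*15=570
after add $t0, $t0, 4: $t0=212+4=216
after sub $t2, $t2, 1: $t2=8-1=7
cmp $t2, 4  (cmp 7,4)
bgt loop: taken
after lw $t3, 0($t0): $t3=M[216]=-2
after add $t3, $t3, 4: $t3=(-2)+4=2
after add $t3, $t3, 11: $t3=2+11=13
after mul $t3, $t3, 15: $t3=13*15=195
after add $t0, $t0, 4: $t0=216+4=220
after sub $t2, $t2, 1: $t2=7-1=6
cmp $t2, 4  (cmp 6,4)
bgt loop: taken
after lw $t3, 0($t0): $t3=M[220]=8
after add $t3, $t3, 4: $t3=8+4=12
after add $t3, $t3, 11: $t3=12+11=23
after mul $t3, $t3, 15: $t3=23*15=345
after add $t0, $t0, 4: $t0=220+4=224
after sub $t2, $t2, 1: $t2=6-1=5
cmp $t2, 4  (cmp 5,4)
bgt loop: taken
after lw $t3, 0($t0): $t3=M[224]=10
after add $t3, $t3, 4: $t3=10+4=14
after add $t3, $t3, 11: $t3=14+11=25
after mul $t3, $t3, 15: $t3=25*15=375
after add $t0, $t0, 4: $t0=224+4=228
after sub $t2, $t2, 1: $t2=5-1=4
cmp $t2, 4  (cmp 4,4)
bgt loop: not taken
halt.
Total executed instructions: 60.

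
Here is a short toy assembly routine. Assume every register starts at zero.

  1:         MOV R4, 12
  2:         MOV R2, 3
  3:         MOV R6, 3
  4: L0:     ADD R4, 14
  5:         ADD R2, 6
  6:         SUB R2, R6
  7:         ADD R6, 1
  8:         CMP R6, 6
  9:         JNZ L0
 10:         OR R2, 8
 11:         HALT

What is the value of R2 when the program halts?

MOV R4, 12 → R4=12
MOV R2, 3 → R2=3
MOV R6, 3 → R6=3
ADD R4, 14 → R4=12+14=26
ADD R2, 6 → R2=3+6=9
SUB R2, R6 → R2=9-3=6
ADD R6, 1 → R6=3+1=4
CMP R6, 6  (cmp 4,6)
JNZ L0: taken
ADD R4, 14 → R4=26+14=40
ADD R2, 6 → R2=6+6=12
SUB R2, R6 → R2=12-4=8
ADD R6, 1 → R6=4+1=5
CMP R6, 6  (cmp 5,6)
JNZ L0: taken
ADD R4, 14 → R4=40+14=54
ADD R2, 6 → R2=8+6=14
SUB R2, R6 → R2=14-5=9
ADD R6, 1 → R6=5+1=6
CMP R6, 6  (cmp 6,6)
JNZ L0: not taken
OR R2, 8 → R2=9|8=9
halt.

9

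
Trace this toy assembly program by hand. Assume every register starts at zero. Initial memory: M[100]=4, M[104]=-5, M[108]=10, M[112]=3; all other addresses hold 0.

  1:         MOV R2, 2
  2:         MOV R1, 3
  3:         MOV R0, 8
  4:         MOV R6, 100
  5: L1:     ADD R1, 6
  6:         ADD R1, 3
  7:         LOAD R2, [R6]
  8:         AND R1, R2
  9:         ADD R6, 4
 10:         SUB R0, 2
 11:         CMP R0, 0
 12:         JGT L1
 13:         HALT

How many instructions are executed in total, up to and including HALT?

37

after MOV R2, 2: R2=2
after MOV R1, 3: R1=3
after MOV R0, 8: R0=8
after MOV R6, 100: R6=100
after ADD R1, 6: R1=3+6=9
after ADD R1, 3: R1=9+3=12
after LOAD R2, [R6]: R2=M[100]=4
after AND R1, R2: R1=12&4=4
after ADD R6, 4: R6=100+4=104
after SUB R0, 2: R0=8-2=6
CMP R0, 0  (cmp 6,0)
JGT L1: taken
after ADD R1, 6: R1=4+6=10
after ADD R1, 3: R1=10+3=13
after LOAD R2, [R6]: R2=M[104]=-5
after AND R1, R2: R1=13&(-5)=9
after ADD R6, 4: R6=104+4=108
after SUB R0, 2: R0=6-2=4
CMP R0, 0  (cmp 4,0)
JGT L1: taken
after ADD R1, 6: R1=9+6=15
after ADD R1, 3: R1=15+3=18
after LOAD R2, [R6]: R2=M[108]=10
after AND R1, R2: R1=18&10=2
after ADD R6, 4: R6=108+4=112
after SUB R0, 2: R0=4-2=2
CMP R0, 0  (cmp 2,0)
JGT L1: taken
after ADD R1, 6: R1=2+6=8
after ADD R1, 3: R1=8+3=11
after LOAD R2, [R6]: R2=M[112]=3
after AND R1, R2: R1=11&3=3
after ADD R6, 4: R6=112+4=116
after SUB R0, 2: R0=2-2=0
CMP R0, 0  (cmp 0,0)
JGT L1: not taken
halt.
Total executed instructions: 37.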